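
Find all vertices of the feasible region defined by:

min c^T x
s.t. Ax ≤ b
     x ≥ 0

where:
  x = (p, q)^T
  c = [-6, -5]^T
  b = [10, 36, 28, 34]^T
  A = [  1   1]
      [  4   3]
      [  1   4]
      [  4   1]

(0, 0), (8.5, 0), (8.25, 1), (6, 4), (4, 6), (0, 7)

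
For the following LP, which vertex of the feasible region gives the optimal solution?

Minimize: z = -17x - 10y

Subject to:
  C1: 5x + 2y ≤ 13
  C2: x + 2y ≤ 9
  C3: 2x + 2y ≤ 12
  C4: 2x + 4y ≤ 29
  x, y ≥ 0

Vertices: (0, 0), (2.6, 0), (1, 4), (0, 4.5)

Evaluate the objective at each vertex of the feasible region:
  z(0, 0) = 0
  z(2.6, 0) = -44.2
  z(1, 4) = -57  ←
  z(0, 4.5) = -45
The minimum is at x = 1, y = 4.

(1, 4)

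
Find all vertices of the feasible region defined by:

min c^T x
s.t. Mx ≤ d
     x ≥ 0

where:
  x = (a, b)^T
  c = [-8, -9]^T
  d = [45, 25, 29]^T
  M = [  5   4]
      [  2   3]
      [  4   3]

(0, 0), (7.25, 0), (2, 7), (0, 8.333)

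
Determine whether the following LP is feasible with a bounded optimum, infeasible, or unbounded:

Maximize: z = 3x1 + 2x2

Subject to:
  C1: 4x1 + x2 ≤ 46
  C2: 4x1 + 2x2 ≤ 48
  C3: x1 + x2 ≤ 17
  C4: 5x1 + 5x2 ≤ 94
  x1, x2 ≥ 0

Feasible with a bounded optimal solution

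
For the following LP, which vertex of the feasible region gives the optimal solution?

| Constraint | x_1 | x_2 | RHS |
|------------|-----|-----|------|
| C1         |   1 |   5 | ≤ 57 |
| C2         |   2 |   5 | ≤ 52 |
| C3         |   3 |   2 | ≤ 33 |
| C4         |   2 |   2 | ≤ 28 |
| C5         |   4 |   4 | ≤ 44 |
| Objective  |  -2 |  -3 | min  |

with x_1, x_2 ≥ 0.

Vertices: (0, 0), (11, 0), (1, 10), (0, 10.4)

Evaluate the objective at each vertex of the feasible region:
  z(0, 0) = 0
  z(11, 0) = -22
  z(1, 10) = -32  ←
  z(0, 10.4) = -31.2
The minimum is at x_1 = 1, x_2 = 10.

(1, 10)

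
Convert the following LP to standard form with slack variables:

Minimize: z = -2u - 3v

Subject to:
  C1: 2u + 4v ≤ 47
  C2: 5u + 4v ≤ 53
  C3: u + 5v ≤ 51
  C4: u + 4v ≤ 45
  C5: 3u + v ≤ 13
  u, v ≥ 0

min z = -2u - 3v

s.t.
  2u + 4v + s1 = 47
  5u + 4v + s2 = 53
  u + 5v + s3 = 51
  u + 4v + s4 = 45
  3u + v + s5 = 13
  u, v, s1, s2, s3, s4, s5 ≥ 0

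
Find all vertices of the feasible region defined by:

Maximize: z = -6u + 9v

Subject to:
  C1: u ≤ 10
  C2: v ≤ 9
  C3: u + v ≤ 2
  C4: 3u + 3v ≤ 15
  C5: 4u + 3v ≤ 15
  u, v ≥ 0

(0, 0), (2, 0), (0, 2)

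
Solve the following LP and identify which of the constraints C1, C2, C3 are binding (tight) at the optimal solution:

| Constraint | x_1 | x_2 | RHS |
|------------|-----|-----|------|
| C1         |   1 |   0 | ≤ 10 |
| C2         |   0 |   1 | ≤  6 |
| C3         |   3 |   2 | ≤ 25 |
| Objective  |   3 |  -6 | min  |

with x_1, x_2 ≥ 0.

At x_1 = 0, x_2 = 6, compute slack b - a·x for each constraint:
  C1: 10 − 0 = 10  (slack)
  C2: 6 − 6 = 0  (binding)
  C3: 25 − 12 = 13  (slack)

Optimal: x_1 = 0, x_2 = 6
Binding: C2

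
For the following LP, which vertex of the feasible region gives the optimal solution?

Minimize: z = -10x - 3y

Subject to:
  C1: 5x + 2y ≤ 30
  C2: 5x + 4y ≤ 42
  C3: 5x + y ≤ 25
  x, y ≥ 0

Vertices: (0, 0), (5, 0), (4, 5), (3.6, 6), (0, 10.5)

Evaluate the objective at each vertex of the feasible region:
  z(0, 0) = 0
  z(5, 0) = -50
  z(4, 5) = -55  ←
  z(3.6, 6) = -54
  z(0, 10.5) = -31.5
The minimum is at x = 4, y = 5.

(4, 5)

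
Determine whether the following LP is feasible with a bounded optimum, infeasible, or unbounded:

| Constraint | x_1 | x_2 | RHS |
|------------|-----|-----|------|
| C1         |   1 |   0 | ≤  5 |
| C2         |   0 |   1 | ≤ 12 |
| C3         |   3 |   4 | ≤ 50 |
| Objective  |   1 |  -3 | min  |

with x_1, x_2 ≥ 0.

Feasible with a bounded optimal solution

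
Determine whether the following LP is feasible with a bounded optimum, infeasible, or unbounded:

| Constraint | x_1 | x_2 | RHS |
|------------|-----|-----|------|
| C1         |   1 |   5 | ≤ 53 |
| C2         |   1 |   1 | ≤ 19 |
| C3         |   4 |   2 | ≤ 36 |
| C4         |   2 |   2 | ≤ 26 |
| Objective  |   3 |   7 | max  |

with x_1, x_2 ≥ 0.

Feasible with a bounded optimal solution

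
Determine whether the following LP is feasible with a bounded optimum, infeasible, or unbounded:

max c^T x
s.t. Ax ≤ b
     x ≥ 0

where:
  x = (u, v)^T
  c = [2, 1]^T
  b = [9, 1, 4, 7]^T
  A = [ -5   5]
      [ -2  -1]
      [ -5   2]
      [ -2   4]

Unbounded (objective can increase without bound)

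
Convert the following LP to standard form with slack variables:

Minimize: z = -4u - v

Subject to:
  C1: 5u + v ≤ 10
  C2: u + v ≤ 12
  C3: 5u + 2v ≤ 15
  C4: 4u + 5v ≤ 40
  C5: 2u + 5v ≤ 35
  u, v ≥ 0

min z = -4u - v

s.t.
  5u + v + s1 = 10
  u + v + s2 = 12
  5u + 2v + s3 = 15
  4u + 5v + s4 = 40
  2u + 5v + s5 = 35
  u, v, s1, s2, s3, s4, s5 ≥ 0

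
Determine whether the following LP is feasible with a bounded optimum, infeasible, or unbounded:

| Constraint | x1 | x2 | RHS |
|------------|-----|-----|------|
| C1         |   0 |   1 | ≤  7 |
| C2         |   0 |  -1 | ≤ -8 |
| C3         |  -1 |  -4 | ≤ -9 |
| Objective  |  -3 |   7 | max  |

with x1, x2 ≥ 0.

Infeasible (no feasible solution exists)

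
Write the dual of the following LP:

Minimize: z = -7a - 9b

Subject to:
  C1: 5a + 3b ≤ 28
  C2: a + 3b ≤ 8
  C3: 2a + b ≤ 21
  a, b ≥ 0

Primal min cᵀx s.t. Ax ≤ b, x ≥ 0  →  Dual max −bᵀy s.t. Aᵀy ≥ −c, y ≥ 0.

Maximize: z = -28y1 - 8y2 - 21y3

Subject to:
  5y1 + y2 + 2y3 ≥ 7
  3y1 + 3y2 + y3 ≥ 9
  y1, y2, y3 ≥ 0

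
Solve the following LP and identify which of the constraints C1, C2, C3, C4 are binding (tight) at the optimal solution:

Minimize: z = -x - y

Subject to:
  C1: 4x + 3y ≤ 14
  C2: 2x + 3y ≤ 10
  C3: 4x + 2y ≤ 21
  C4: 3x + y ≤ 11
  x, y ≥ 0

At x = 2, y = 2, compute slack b - a·x for each constraint:
  C1: 14 − 14 = 0  (binding)
  C2: 10 − 10 = 0  (binding)
  C3: 21 − 12 = 9  (slack)
  C4: 11 − 8 = 3  (slack)

Optimal: x = 2, y = 2
Binding: C1, C2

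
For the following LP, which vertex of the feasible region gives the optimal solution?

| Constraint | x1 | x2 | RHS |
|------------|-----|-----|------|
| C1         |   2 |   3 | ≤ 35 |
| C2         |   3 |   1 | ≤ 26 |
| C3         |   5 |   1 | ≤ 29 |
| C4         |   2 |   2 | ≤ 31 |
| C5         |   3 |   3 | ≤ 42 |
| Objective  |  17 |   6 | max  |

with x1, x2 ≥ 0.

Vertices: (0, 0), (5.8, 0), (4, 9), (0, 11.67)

Evaluate the objective at each vertex of the feasible region:
  z(0, 0) = 0
  z(5.8, 0) = 98.6
  z(4, 9) = 122  ←
  z(0, 11.67) = 70
The maximum is at x1 = 4, x2 = 9.

(4, 9)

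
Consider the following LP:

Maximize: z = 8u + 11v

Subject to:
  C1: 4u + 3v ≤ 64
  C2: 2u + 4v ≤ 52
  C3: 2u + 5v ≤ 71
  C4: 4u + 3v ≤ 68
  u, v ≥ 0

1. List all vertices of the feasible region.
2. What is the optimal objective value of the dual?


1. (0, 0), (16, 0), (10, 8), (0, 13)
2. 168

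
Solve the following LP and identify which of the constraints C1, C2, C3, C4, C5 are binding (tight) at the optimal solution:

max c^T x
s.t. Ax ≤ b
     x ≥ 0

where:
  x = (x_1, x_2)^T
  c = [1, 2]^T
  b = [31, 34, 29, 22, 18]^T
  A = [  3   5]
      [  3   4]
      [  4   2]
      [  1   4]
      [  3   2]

At x_1 = 2, x_2 = 5, compute slack b - a·x for each constraint:
  C1: 31 − 31 = 0  (binding)
  C2: 34 − 26 = 8  (slack)
  C3: 29 − 18 = 11  (slack)
  C4: 22 − 22 = 0  (binding)
  C5: 18 − 16 = 2  (slack)

Optimal: x_1 = 2, x_2 = 5
Binding: C1, C4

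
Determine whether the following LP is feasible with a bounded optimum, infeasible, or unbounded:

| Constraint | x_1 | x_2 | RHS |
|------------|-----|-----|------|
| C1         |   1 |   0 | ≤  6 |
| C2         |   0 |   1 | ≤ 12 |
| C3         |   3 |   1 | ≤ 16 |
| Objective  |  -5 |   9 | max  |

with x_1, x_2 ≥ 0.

Feasible with a bounded optimal solution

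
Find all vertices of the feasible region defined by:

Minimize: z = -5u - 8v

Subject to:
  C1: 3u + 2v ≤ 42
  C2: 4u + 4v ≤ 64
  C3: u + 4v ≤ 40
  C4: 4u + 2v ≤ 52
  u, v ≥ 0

(0, 0), (13, 0), (10, 6), (8, 8), (0, 10)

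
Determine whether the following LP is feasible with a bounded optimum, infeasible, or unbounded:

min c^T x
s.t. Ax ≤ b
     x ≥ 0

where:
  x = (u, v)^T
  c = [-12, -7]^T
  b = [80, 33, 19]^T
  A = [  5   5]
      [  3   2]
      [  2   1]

Feasible with a bounded optimal solution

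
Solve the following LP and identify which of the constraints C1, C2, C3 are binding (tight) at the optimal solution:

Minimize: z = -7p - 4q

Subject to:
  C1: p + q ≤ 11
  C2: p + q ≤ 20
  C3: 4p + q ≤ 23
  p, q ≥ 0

At p = 4, q = 7, compute slack b - a·x for each constraint:
  C1: 11 − 11 = 0  (binding)
  C2: 20 − 11 = 9  (slack)
  C3: 23 − 23 = 0  (binding)

Optimal: p = 4, q = 7
Binding: C1, C3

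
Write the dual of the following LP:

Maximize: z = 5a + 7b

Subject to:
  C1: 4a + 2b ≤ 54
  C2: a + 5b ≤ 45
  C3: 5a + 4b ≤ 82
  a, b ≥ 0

Primal max cᵀx s.t. Ax ≤ b, x ≥ 0  →  Dual min bᵀy s.t. Aᵀy ≥ c, y ≥ 0.

Minimize: z = 54y1 + 45y2 + 82y3

Subject to:
  4y1 + y2 + 5y3 ≥ 5
  2y1 + 5y2 + 4y3 ≥ 7
  y1, y2, y3 ≥ 0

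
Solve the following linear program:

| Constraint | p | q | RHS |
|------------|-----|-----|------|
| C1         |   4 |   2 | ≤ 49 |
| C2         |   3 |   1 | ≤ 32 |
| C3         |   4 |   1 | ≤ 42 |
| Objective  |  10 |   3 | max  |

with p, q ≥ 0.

Evaluate the objective at each vertex of the feasible region:
  z(0, 0) = 0
  z(10.5, 0) = 105
  z(10, 2) = 106  ←
  z(7.5, 9.5) = 103.5
  z(0, 24.5) = 73.5
The maximum is at p = 10, q = 2.

p = 10, q = 2, z = 106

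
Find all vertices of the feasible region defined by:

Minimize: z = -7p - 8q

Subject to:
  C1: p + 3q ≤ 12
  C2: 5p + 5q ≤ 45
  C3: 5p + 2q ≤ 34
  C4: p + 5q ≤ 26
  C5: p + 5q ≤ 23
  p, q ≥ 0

(0, 0), (6.8, 0), (6, 2), (0, 4)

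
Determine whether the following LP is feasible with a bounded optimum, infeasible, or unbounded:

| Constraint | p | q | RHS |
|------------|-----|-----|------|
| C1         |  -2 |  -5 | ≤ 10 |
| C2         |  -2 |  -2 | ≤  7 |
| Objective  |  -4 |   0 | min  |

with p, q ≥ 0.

Unbounded (objective can decrease without bound)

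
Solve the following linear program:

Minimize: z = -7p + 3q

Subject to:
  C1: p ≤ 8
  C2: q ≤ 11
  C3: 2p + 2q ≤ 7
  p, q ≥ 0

Evaluate the objective at each vertex of the feasible region:
  z(0, 0) = 0
  z(3.5, 0) = -24.5  ←
  z(0, 3.5) = 10.5
The minimum is at p = 3.5, q = 0.

p = 3.5, q = 0, z = -24.5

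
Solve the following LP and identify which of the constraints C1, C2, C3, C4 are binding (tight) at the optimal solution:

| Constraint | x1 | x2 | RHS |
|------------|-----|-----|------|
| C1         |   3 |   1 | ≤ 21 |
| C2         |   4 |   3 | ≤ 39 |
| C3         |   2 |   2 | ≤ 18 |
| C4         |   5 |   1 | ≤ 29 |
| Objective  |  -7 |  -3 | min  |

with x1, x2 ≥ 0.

At x1 = 5, x2 = 4, compute slack b - a·x for each constraint:
  C1: 21 − 19 = 2  (slack)
  C2: 39 − 32 = 7  (slack)
  C3: 18 − 18 = 0  (binding)
  C4: 29 − 29 = 0  (binding)

Optimal: x1 = 5, x2 = 4
Binding: C3, C4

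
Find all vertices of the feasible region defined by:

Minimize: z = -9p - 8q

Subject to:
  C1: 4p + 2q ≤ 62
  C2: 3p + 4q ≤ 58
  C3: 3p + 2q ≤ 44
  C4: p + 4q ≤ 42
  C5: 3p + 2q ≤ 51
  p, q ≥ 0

(0, 0), (14.67, 0), (10, 7), (8, 8.5), (0, 10.5)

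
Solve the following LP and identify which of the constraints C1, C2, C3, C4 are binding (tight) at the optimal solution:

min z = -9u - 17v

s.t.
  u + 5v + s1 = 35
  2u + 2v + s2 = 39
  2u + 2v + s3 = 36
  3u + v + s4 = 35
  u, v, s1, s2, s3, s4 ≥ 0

At u = 10, v = 5, compute slack b - a·x for each constraint:
  C1: 35 − 35 = 0  (binding)
  C2: 39 − 30 = 9  (slack)
  C3: 36 − 30 = 6  (slack)
  C4: 35 − 35 = 0  (binding)

Optimal: u = 10, v = 5
Binding: C1, C4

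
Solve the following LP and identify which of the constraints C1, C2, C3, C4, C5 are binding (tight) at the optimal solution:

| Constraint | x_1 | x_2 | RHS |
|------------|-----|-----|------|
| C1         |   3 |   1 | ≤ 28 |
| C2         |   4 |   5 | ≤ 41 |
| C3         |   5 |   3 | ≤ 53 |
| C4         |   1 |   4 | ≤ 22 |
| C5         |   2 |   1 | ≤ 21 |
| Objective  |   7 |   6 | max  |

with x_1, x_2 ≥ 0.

At x_1 = 9, x_2 = 1, compute slack b - a·x for each constraint:
  C1: 28 − 28 = 0  (binding)
  C2: 41 − 41 = 0  (binding)
  C3: 53 − 48 = 5  (slack)
  C4: 22 − 13 = 9  (slack)
  C5: 21 − 19 = 2  (slack)

Optimal: x_1 = 9, x_2 = 1
Binding: C1, C2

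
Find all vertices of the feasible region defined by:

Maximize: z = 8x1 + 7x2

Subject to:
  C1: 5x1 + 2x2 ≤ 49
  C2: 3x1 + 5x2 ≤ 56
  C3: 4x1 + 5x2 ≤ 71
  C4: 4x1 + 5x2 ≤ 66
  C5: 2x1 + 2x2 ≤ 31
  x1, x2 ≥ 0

(0, 0), (9.8, 0), (7, 7), (0, 11.2)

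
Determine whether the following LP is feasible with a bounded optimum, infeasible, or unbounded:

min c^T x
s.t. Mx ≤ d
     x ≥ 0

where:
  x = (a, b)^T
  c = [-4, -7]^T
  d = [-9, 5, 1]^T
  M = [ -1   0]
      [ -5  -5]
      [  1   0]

Infeasible (no feasible solution exists)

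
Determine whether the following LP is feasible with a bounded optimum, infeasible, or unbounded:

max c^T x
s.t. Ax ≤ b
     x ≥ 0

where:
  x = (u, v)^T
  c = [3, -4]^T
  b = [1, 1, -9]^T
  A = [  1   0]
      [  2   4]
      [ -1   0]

Infeasible (no feasible solution exists)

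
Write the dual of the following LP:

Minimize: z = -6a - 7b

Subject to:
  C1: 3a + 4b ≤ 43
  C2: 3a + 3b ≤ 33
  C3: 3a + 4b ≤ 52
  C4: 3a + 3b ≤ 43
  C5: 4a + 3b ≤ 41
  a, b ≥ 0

Primal min cᵀx s.t. Ax ≤ b, x ≥ 0  →  Dual max −bᵀy s.t. Aᵀy ≥ −c, y ≥ 0.

Maximize: z = -43y1 - 33y2 - 52y3 - 43y4 - 41y5

Subject to:
  3y1 + 3y2 + 3y3 + 3y4 + 4y5 ≥ 6
  4y1 + 3y2 + 4y3 + 3y4 + 3y5 ≥ 7
  y1, y2, y3, y4, y5 ≥ 0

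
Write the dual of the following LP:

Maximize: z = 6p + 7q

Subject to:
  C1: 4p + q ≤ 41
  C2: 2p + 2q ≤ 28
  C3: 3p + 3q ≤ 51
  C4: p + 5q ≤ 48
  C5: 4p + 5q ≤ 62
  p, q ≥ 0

Primal max cᵀx s.t. Ax ≤ b, x ≥ 0  →  Dual min bᵀy s.t. Aᵀy ≥ c, y ≥ 0.

Minimize: z = 41y1 + 28y2 + 51y3 + 48y4 + 62y5

Subject to:
  4y1 + 2y2 + 3y3 + y4 + 4y5 ≥ 6
  y1 + 2y2 + 3y3 + 5y4 + 5y5 ≥ 7
  y1, y2, y3, y4, y5 ≥ 0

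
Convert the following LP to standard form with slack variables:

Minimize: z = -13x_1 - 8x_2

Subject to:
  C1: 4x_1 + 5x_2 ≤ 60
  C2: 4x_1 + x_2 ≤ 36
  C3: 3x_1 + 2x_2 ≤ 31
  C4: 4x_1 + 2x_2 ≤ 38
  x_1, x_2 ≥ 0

min z = -13x_1 - 8x_2

s.t.
  4x_1 + 5x_2 + s1 = 60
  4x_1 + x_2 + s2 = 36
  3x_1 + 2x_2 + s3 = 31
  4x_1 + 2x_2 + s4 = 38
  x_1, x_2, s1, s2, s3, s4 ≥ 0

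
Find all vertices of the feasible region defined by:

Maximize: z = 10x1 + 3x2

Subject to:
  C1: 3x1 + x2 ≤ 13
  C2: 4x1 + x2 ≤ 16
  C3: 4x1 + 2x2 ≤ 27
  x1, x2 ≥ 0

(0, 0), (4, 0), (3, 4), (0, 13)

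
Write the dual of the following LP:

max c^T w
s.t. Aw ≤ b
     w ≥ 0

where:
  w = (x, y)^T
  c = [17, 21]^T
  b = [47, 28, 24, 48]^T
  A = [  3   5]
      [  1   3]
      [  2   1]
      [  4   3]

Primal max cᵀx s.t. Ax ≤ b, x ≥ 0  →  Dual min bᵀy s.t. Aᵀy ≥ c, y ≥ 0.

Minimize: z = 47y1 + 28y2 + 24y3 + 48y4

Subject to:
  3y1 + y2 + 2y3 + 4y4 ≥ 17
  5y1 + 3y2 + y3 + 3y4 ≥ 21
  y1, y2, y3, y4 ≥ 0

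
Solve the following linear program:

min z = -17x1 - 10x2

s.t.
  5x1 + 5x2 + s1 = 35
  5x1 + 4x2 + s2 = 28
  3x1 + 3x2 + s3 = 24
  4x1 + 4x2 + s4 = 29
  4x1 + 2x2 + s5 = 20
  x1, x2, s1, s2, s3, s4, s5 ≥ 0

Evaluate the objective at each vertex of the feasible region:
  z(0, 0) = 0
  z(5, 0) = -85
  z(4, 2) = -88  ←
  z(0, 7) = -70
The minimum is at x1 = 4, x2 = 2.

x1 = 4, x2 = 2, z = -88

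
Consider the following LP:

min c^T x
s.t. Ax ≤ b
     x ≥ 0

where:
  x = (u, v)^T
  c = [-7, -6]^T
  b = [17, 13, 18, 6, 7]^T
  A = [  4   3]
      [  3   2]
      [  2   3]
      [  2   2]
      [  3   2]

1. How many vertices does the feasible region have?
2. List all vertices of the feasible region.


1. 4
2. (0, 0), (2.333, 0), (1, 2), (0, 3)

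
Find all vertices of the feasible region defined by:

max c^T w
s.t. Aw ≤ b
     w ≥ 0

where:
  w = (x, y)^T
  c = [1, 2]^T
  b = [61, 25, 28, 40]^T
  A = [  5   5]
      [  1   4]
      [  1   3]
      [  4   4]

(0, 0), (10, 0), (5, 5), (0, 6.25)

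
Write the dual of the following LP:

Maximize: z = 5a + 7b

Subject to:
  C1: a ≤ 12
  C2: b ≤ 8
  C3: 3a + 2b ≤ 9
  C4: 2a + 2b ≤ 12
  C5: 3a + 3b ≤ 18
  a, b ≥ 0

Primal max cᵀx s.t. Ax ≤ b, x ≥ 0  →  Dual min bᵀy s.t. Aᵀy ≥ c, y ≥ 0.

Minimize: z = 12y1 + 8y2 + 9y3 + 12y4 + 18y5

Subject to:
  y1 + 3y3 + 2y4 + 3y5 ≥ 5
  y2 + 2y3 + 2y4 + 3y5 ≥ 7
  y1, y2, y3, y4, y5 ≥ 0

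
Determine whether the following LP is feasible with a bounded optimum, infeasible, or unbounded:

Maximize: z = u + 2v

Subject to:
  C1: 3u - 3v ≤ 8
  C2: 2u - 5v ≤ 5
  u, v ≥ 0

Unbounded (objective can increase without bound)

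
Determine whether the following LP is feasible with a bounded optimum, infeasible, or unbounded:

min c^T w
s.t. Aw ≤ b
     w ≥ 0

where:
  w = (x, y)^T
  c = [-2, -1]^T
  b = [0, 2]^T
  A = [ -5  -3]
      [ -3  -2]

Unbounded (objective can decrease without bound)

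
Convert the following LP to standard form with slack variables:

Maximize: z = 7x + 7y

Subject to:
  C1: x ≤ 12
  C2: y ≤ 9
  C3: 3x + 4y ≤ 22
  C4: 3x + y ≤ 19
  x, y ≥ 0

max z = 7x + 7y

s.t.
  x + s1 = 12
  y + s2 = 9
  3x + 4y + s3 = 22
  3x + y + s4 = 19
  x, y, s1, s2, s3, s4 ≥ 0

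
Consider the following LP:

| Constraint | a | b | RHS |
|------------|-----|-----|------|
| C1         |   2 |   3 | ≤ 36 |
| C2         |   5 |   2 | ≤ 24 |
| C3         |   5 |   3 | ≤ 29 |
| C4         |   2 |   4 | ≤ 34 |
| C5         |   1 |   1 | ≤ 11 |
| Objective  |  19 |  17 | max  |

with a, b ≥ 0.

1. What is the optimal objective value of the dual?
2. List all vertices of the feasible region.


1. 155
2. (0, 0), (4.8, 0), (2.8, 5), (1, 8), (0, 8.5)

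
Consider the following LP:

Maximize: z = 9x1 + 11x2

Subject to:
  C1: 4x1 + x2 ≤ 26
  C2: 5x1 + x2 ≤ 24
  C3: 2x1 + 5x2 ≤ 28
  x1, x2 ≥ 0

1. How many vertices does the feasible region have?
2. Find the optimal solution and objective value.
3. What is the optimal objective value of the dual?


1. 4
2. x1 = 4, x2 = 4, z = 80
3. 80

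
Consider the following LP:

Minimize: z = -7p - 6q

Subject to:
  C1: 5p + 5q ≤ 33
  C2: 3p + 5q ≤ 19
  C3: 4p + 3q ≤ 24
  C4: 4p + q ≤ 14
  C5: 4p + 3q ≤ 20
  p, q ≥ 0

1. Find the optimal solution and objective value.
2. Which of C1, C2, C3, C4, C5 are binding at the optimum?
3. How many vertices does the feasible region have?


1. p = 3, q = 2, z = -33
2. C2, C4
3. 4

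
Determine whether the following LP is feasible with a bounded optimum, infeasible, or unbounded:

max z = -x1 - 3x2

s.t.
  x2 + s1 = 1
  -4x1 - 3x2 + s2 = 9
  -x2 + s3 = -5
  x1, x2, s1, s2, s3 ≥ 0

Infeasible (no feasible solution exists)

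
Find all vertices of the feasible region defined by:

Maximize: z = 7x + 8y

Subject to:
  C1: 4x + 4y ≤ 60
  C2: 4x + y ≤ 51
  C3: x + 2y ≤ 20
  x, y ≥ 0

(0, 0), (12.75, 0), (12, 3), (10, 5), (0, 10)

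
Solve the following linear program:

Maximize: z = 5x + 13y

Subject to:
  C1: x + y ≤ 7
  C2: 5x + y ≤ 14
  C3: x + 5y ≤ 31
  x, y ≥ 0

Evaluate the objective at each vertex of the feasible region:
  z(0, 0) = 0
  z(2.8, 0) = 14
  z(1.75, 5.25) = 77
  z(1, 6) = 83  ←
  z(0, 6.2) = 80.6
The maximum is at x = 1, y = 6.

x = 1, y = 6, z = 83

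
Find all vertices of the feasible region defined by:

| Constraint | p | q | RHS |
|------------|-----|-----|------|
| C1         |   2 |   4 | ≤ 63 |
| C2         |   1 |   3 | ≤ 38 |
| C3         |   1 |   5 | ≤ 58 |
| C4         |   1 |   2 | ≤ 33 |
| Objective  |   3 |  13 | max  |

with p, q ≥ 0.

(0, 0), (31.5, 0), (18.5, 6.5), (8, 10), (0, 11.6)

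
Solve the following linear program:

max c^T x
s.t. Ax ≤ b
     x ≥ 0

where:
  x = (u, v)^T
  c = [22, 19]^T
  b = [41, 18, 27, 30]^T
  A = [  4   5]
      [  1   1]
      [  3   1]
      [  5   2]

Evaluate the objective at each vertex of the feasible region:
  z(0, 0) = 0
  z(6, 0) = 132
  z(4, 5) = 183  ←
  z(0, 8.2) = 155.8
The maximum is at u = 4, v = 5.

u = 4, v = 5, z = 183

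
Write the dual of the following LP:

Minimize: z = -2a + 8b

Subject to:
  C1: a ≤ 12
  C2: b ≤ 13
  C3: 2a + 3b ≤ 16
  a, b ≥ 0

Primal min cᵀx s.t. Ax ≤ b, x ≥ 0  →  Dual max −bᵀy s.t. Aᵀy ≥ −c, y ≥ 0.

Maximize: z = -12y1 - 13y2 - 16y3

Subject to:
  y1 + 2y3 ≥ 2
  y2 + 3y3 ≥ -8
  y1, y2, y3 ≥ 0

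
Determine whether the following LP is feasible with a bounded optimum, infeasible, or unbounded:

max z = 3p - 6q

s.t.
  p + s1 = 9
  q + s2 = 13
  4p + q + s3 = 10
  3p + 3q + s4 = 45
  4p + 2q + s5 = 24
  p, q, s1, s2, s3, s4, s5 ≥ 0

Feasible with a bounded optimal solution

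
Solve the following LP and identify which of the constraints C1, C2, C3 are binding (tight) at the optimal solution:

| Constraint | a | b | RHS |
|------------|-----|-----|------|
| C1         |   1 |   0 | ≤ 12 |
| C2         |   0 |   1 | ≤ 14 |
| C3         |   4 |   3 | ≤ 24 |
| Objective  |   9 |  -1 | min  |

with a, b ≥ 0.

At a = 0, b = 8, compute slack b - a·x for each constraint:
  C1: 12 − 0 = 12  (slack)
  C2: 14 − 8 = 6  (slack)
  C3: 24 − 24 = 0  (binding)

Optimal: a = 0, b = 8
Binding: C3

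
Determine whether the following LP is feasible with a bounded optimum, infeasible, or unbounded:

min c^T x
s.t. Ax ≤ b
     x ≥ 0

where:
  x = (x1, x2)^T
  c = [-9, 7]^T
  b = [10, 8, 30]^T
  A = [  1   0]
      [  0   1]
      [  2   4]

Feasible with a bounded optimal solution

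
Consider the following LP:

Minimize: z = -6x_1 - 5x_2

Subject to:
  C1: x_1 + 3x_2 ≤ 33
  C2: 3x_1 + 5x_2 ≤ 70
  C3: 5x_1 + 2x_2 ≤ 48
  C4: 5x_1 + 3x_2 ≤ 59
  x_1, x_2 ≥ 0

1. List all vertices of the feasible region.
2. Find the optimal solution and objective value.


1. (0, 0), (9.6, 0), (6, 9), (0, 11)
2. x_1 = 6, x_2 = 9, z = -81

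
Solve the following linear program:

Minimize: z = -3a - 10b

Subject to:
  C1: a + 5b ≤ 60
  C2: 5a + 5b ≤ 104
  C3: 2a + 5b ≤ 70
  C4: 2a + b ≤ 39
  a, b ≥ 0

Evaluate the objective at each vertex of the feasible region:
  z(0, 0) = 0
  z(19.5, 0) = -58.5
  z(18.2, 2.6) = -80.6
  z(11.33, 9.467) = -128.7
  z(10, 10) = -130  ←
  z(0, 12) = -120
The minimum is at a = 10, b = 10.

a = 10, b = 10, z = -130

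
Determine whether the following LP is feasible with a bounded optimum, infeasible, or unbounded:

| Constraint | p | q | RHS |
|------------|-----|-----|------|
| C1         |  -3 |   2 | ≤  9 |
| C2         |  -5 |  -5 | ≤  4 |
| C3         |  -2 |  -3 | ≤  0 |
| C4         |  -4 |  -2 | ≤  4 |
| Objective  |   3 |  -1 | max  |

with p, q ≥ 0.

Unbounded (objective can increase without bound)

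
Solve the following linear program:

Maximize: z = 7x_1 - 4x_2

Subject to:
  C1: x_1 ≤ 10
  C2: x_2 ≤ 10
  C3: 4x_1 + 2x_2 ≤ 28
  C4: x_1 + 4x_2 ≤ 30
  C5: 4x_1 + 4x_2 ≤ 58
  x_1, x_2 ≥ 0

Evaluate the objective at each vertex of the feasible region:
  z(0, 0) = 0
  z(7, 0) = 49  ←
  z(3.714, 6.571) = -0.2857
  z(0, 7.5) = -30
The maximum is at x_1 = 7, x_2 = 0.

x_1 = 7, x_2 = 0, z = 49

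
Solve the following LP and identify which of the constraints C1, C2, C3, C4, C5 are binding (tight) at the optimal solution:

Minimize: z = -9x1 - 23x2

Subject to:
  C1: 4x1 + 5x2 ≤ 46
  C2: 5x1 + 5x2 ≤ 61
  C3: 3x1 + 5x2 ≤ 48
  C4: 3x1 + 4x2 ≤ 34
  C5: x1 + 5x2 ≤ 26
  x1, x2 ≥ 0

At x1 = 6, x2 = 4, compute slack b - a·x for each constraint:
  C1: 46 − 44 = 2  (slack)
  C2: 61 − 50 = 11  (slack)
  C3: 48 − 38 = 10  (slack)
  C4: 34 − 34 = 0  (binding)
  C5: 26 − 26 = 0  (binding)

Optimal: x1 = 6, x2 = 4
Binding: C4, C5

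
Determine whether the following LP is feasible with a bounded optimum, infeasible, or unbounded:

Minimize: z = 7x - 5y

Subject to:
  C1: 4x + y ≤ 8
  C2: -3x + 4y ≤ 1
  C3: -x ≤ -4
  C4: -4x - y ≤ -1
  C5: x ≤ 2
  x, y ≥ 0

Infeasible (no feasible solution exists)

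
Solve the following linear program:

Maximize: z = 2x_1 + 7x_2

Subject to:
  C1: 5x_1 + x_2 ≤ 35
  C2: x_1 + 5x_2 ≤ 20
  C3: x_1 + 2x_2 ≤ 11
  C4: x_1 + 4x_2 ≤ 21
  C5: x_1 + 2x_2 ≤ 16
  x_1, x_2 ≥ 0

Evaluate the objective at each vertex of the feasible region:
  z(0, 0) = 0
  z(7, 0) = 14
  z(6.556, 2.222) = 28.67
  z(5, 3) = 31  ←
  z(0, 4) = 28
The maximum is at x_1 = 5, x_2 = 3.

x_1 = 5, x_2 = 3, z = 31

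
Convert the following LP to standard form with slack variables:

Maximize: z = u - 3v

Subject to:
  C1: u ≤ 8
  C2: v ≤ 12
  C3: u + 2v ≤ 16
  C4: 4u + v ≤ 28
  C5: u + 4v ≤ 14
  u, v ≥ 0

max z = u - 3v

s.t.
  u + s1 = 8
  v + s2 = 12
  u + 2v + s3 = 16
  4u + v + s4 = 28
  u + 4v + s5 = 14
  u, v, s1, s2, s3, s4, s5 ≥ 0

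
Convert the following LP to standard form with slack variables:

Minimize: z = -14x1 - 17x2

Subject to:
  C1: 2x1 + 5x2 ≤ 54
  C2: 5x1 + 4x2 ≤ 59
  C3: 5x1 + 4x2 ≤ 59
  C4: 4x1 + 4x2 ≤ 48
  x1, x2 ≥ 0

min z = -14x1 - 17x2

s.t.
  2x1 + 5x2 + s1 = 54
  5x1 + 4x2 + s2 = 59
  5x1 + 4x2 + s3 = 59
  4x1 + 4x2 + s4 = 48
  x1, x2, s1, s2, s3, s4 ≥ 0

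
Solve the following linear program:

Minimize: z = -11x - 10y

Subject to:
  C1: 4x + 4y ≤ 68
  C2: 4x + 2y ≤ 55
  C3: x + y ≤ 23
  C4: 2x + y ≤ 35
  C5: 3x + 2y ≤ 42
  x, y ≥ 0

Evaluate the objective at each vertex of the feasible region:
  z(0, 0) = 0
  z(13.75, 0) = -151.2
  z(13, 1.5) = -158
  z(8, 9) = -178  ←
  z(0, 17) = -170
The minimum is at x = 8, y = 9.

x = 8, y = 9, z = -178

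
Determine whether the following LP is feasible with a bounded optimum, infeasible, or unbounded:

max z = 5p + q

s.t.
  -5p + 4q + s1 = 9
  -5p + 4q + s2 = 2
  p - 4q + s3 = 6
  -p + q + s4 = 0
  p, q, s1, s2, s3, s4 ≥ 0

Unbounded (objective can increase without bound)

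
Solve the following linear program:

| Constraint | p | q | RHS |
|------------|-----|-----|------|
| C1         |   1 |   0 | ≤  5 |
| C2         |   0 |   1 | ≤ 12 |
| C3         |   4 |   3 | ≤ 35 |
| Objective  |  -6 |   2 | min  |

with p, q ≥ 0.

Evaluate the objective at each vertex of the feasible region:
  z(0, 0) = 0
  z(5, 0) = -30  ←
  z(5, 5) = -20
  z(0, 11.67) = 23.33
The minimum is at p = 5, q = 0.

p = 5, q = 0, z = -30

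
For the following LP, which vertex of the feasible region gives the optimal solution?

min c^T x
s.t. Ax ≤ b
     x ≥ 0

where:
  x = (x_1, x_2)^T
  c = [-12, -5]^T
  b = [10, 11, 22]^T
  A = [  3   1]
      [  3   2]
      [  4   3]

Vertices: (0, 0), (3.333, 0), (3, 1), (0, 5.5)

Evaluate the objective at each vertex of the feasible region:
  z(0, 0) = 0
  z(3.333, 0) = -40
  z(3, 1) = -41  ←
  z(0, 5.5) = -27.5
The minimum is at x_1 = 3, x_2 = 1.

(3, 1)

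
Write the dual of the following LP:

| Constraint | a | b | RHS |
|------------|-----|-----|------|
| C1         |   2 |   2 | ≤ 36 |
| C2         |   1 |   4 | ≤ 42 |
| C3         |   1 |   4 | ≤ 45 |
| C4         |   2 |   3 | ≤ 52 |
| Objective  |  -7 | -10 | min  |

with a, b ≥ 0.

Primal min cᵀx s.t. Ax ≤ b, x ≥ 0  →  Dual max −bᵀy s.t. Aᵀy ≥ −c, y ≥ 0.

Maximize: z = -36y1 - 42y2 - 45y3 - 52y4

Subject to:
  2y1 + y2 + y3 + 2y4 ≥ 7
  2y1 + 4y2 + 4y3 + 3y4 ≥ 10
  y1, y2, y3, y4 ≥ 0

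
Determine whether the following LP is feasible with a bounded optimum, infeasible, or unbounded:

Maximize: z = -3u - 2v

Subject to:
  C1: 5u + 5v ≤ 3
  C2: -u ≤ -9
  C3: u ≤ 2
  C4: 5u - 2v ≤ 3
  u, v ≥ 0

Infeasible (no feasible solution exists)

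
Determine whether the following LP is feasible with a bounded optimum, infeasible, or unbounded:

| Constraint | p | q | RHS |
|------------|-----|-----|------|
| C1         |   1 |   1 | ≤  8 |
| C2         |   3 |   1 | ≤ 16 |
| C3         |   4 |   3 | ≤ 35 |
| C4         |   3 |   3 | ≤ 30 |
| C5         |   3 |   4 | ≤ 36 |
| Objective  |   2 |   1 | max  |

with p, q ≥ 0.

Feasible with a bounded optimal solution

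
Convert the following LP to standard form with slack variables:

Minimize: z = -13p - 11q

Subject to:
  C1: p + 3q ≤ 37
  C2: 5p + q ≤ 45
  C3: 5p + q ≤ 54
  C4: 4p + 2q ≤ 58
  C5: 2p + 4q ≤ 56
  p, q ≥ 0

min z = -13p - 11q

s.t.
  p + 3q + s1 = 37
  5p + q + s2 = 45
  5p + q + s3 = 54
  4p + 2q + s4 = 58
  2p + 4q + s5 = 56
  p, q, s1, s2, s3, s4, s5 ≥ 0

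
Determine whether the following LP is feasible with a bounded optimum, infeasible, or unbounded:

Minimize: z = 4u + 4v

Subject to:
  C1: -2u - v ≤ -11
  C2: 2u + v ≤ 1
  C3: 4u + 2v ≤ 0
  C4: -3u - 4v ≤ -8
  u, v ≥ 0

Infeasible (no feasible solution exists)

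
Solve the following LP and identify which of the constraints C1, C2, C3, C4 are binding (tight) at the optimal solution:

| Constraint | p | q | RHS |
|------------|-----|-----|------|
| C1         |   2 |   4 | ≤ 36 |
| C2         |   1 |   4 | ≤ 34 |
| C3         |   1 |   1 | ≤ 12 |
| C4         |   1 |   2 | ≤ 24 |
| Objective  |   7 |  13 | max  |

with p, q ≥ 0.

At p = 6, q = 6, compute slack b - a·x for each constraint:
  C1: 36 − 36 = 0  (binding)
  C2: 34 − 30 = 4  (slack)
  C3: 12 − 12 = 0  (binding)
  C4: 24 − 18 = 6  (slack)

Optimal: p = 6, q = 6
Binding: C1, C3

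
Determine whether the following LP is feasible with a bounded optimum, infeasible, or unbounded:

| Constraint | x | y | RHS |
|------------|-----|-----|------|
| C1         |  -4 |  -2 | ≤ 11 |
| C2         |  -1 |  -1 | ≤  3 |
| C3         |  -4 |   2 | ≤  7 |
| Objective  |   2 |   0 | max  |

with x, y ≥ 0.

Unbounded (objective can increase without bound)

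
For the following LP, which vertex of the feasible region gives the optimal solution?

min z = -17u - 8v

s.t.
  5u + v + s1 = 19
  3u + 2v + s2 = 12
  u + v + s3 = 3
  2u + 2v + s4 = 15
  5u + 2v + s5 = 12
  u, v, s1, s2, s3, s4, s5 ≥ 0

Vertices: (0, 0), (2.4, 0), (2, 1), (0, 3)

Evaluate the objective at each vertex of the feasible region:
  z(0, 0) = 0
  z(2.4, 0) = -40.8
  z(2, 1) = -42  ←
  z(0, 3) = -24
The minimum is at u = 2, v = 1.

(2, 1)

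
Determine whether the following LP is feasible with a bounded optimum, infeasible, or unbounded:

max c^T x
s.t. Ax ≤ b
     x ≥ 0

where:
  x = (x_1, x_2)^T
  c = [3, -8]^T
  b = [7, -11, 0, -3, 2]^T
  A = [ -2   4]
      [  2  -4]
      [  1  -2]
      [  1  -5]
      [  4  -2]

Infeasible (no feasible solution exists)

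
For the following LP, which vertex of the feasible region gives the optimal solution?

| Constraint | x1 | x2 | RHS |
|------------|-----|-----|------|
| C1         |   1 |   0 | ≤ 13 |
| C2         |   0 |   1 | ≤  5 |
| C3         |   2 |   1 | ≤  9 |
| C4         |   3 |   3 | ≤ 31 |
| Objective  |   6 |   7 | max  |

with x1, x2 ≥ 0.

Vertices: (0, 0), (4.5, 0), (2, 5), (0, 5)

Evaluate the objective at each vertex of the feasible region:
  z(0, 0) = 0
  z(4.5, 0) = 27
  z(2, 5) = 47  ←
  z(0, 5) = 35
The maximum is at x1 = 2, x2 = 5.

(2, 5)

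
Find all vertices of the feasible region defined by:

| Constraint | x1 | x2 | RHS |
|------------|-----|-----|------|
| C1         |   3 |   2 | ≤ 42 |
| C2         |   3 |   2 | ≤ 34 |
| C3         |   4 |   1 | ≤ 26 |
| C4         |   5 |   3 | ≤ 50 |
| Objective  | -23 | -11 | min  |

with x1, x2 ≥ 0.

(0, 0), (6.5, 0), (4, 10), (0, 16.67)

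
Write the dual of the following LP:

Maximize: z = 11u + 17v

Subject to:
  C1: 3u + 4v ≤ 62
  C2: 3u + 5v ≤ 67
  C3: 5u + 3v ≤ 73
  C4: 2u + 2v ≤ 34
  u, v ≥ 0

Primal max cᵀx s.t. Ax ≤ b, x ≥ 0  →  Dual min bᵀy s.t. Aᵀy ≥ c, y ≥ 0.

Minimize: z = 62y1 + 67y2 + 73y3 + 34y4

Subject to:
  3y1 + 3y2 + 5y3 + 2y4 ≥ 11
  4y1 + 5y2 + 3y3 + 2y4 ≥ 17
  y1, y2, y3, y4 ≥ 0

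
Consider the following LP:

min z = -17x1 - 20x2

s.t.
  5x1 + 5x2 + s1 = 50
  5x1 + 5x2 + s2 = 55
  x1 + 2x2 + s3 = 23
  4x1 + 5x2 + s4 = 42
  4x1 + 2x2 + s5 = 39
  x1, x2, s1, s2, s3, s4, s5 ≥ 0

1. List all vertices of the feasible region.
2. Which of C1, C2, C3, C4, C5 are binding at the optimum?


1. (0, 0), (9.75, 0), (9.5, 0.5), (8, 2), (0, 8.4)
2. C1, C4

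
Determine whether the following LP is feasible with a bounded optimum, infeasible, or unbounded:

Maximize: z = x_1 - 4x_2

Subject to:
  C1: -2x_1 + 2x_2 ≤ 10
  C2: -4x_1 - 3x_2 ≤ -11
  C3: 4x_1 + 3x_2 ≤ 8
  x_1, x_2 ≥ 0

Infeasible (no feasible solution exists)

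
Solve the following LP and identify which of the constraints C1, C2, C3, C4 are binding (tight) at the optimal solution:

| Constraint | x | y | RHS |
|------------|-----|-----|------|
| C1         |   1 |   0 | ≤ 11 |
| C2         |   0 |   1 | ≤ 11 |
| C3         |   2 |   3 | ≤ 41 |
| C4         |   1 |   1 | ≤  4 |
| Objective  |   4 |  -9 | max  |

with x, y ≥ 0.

At x = 4, y = 0, compute slack b - a·x for each constraint:
  C1: 11 − 4 = 7  (slack)
  C2: 11 − 0 = 11  (slack)
  C3: 41 − 8 = 33  (slack)
  C4: 4 − 4 = 0  (binding)

Optimal: x = 4, y = 0
Binding: C4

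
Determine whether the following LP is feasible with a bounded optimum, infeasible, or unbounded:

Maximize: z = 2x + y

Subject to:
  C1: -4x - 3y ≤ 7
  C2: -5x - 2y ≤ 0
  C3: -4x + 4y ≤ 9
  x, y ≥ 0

Unbounded (objective can increase without bound)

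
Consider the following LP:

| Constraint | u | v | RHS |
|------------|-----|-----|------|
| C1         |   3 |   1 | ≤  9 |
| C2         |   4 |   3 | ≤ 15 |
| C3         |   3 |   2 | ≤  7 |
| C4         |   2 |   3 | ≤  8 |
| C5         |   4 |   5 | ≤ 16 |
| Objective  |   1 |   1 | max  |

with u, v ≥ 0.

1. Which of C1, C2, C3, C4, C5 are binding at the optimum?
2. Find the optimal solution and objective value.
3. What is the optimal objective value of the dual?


1. C3, C4
2. u = 1, v = 2, z = 3
3. 3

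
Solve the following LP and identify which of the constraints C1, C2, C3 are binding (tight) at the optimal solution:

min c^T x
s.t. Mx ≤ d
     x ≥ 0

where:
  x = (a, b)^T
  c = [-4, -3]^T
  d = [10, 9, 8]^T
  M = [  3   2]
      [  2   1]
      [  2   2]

At a = 2, b = 2, compute slack b - a·x for each constraint:
  C1: 10 − 10 = 0  (binding)
  C2: 9 − 6 = 3  (slack)
  C3: 8 − 8 = 0  (binding)

Optimal: a = 2, b = 2
Binding: C1, C3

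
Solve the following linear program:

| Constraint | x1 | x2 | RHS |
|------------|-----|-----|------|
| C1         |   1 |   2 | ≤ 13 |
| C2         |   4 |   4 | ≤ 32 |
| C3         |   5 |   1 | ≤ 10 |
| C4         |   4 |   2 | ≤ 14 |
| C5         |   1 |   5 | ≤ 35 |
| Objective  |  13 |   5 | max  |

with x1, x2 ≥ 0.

Evaluate the objective at each vertex of the feasible region:
  z(0, 0) = 0
  z(2, 0) = 26
  z(1, 5) = 38  ←
  z(0.3333, 6.333) = 36
  z(0, 6.5) = 32.5
The maximum is at x1 = 1, x2 = 5.

x1 = 1, x2 = 5, z = 38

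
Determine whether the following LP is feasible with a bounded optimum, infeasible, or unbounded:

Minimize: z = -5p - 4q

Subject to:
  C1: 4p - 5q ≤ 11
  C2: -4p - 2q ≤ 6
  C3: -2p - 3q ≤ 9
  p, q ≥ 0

Unbounded (objective can decrease without bound)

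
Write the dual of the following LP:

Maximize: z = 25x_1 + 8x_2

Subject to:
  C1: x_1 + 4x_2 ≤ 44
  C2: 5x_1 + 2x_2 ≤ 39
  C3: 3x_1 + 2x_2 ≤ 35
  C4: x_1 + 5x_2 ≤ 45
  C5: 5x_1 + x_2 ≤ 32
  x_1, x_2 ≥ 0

Primal max cᵀx s.t. Ax ≤ b, x ≥ 0  →  Dual min bᵀy s.t. Aᵀy ≥ c, y ≥ 0.

Minimize: z = 44y1 + 39y2 + 35y3 + 45y4 + 32y5

Subject to:
  y1 + 5y2 + 3y3 + y4 + 5y5 ≥ 25
  4y1 + 2y2 + 2y3 + 5y4 + y5 ≥ 8
  y1, y2, y3, y4, y5 ≥ 0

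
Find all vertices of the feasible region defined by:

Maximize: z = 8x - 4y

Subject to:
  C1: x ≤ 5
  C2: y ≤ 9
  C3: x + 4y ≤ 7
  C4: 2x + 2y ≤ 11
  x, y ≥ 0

(0, 0), (5, 0), (5, 0.5), (0, 1.75)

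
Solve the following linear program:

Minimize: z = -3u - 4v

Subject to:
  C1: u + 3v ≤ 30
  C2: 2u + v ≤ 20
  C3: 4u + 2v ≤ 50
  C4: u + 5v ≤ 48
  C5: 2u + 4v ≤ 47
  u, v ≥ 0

Evaluate the objective at each vertex of the feasible region:
  z(0, 0) = 0
  z(10, 0) = -30
  z(6, 8) = -50  ←
  z(3, 9) = -45
  z(0, 9.6) = -38.4
The minimum is at u = 6, v = 8.

u = 6, v = 8, z = -50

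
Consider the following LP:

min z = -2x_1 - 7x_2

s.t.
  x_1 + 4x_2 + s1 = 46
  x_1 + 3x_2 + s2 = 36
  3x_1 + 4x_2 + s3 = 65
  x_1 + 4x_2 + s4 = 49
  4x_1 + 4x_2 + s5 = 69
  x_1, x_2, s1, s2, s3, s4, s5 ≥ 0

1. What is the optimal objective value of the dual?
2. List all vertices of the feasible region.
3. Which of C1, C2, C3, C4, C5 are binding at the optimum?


1. -82
2. (0, 0), (17.25, 0), (7.875, 9.375), (6, 10), (0, 11.5)
3. C1, C2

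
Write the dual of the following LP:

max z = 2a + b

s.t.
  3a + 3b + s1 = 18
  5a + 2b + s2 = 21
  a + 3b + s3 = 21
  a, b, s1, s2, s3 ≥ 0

Primal max cᵀx s.t. Ax ≤ b, x ≥ 0  →  Dual min bᵀy s.t. Aᵀy ≥ c, y ≥ 0.

Minimize: z = 18y1 + 21y2 + 21y3

Subject to:
  3y1 + 5y2 + y3 ≥ 2
  3y1 + 2y2 + 3y3 ≥ 1
  y1, y2, y3 ≥ 0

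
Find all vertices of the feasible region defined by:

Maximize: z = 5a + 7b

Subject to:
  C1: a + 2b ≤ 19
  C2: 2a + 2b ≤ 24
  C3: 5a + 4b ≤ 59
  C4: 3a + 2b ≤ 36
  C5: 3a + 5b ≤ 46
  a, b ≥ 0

(0, 0), (11.8, 0), (11, 1), (7, 5), (0, 9.2)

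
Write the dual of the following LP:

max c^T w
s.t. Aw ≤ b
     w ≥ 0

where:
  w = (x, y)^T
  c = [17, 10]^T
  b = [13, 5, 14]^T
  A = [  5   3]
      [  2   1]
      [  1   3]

Primal max cᵀx s.t. Ax ≤ b, x ≥ 0  →  Dual min bᵀy s.t. Aᵀy ≥ c, y ≥ 0.

Minimize: z = 13y1 + 5y2 + 14y3

Subject to:
  5y1 + 2y2 + y3 ≥ 17
  3y1 + y2 + 3y3 ≥ 10
  y1, y2, y3 ≥ 0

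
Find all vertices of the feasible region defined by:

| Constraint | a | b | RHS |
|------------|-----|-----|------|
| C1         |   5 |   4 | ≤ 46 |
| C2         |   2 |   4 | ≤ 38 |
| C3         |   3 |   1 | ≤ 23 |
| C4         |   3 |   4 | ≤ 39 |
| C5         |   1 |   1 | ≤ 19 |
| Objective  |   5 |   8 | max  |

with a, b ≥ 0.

(0, 0), (7.667, 0), (6.571, 3.286), (3.5, 7.125), (1, 9), (0, 9.5)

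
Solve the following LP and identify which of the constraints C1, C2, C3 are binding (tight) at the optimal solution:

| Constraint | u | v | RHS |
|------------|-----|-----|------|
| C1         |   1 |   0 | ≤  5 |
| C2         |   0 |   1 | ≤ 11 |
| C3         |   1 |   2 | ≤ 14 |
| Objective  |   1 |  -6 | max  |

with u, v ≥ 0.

At u = 5, v = 0, compute slack b - a·x for each constraint:
  C1: 5 − 5 = 0  (binding)
  C2: 11 − 0 = 11  (slack)
  C3: 14 − 5 = 9  (slack)

Optimal: u = 5, v = 0
Binding: C1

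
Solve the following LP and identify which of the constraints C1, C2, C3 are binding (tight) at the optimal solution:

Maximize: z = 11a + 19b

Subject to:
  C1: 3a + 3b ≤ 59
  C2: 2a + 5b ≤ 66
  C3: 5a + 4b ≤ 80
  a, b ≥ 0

At a = 8, b = 10, compute slack b - a·x for each constraint:
  C1: 59 − 54 = 5  (slack)
  C2: 66 − 66 = 0  (binding)
  C3: 80 − 80 = 0  (binding)

Optimal: a = 8, b = 10
Binding: C2, C3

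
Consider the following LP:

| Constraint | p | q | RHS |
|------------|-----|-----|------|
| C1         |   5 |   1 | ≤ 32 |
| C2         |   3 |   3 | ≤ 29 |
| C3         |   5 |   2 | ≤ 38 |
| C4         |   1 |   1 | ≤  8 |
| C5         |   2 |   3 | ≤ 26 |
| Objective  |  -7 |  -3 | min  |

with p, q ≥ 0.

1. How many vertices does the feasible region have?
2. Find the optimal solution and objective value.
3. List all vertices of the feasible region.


1. 4
2. p = 6, q = 2, z = -48
3. (0, 0), (6.4, 0), (6, 2), (0, 8)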